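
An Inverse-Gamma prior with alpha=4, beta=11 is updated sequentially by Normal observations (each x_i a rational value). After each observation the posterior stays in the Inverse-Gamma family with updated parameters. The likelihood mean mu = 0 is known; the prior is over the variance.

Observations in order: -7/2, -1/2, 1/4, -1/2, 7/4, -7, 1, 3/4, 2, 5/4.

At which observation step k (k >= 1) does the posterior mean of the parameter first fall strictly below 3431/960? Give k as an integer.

k = 4

obs 1: x=-7/2 → posterior Inverse-Gamma(9/2, 137/8)
obs 2: x=-1/2 → posterior Inverse-Gamma(5, 69/4)
obs 3: x=1/4 → posterior Inverse-Gamma(11/2, 553/32)
obs 4: x=-1/2 → posterior Inverse-Gamma(6, 557/32)
obs 5: x=7/4 → posterior Inverse-Gamma(13/2, 303/16)
obs 6: x=-7 → posterior Inverse-Gamma(7, 695/16)
obs 7: x=1 → posterior Inverse-Gamma(15/2, 703/16)
obs 8: x=3/4 → posterior Inverse-Gamma(8, 1415/32)
obs 9: x=2 → posterior Inverse-Gamma(17/2, 1479/32)
obs 10: x=5/4 → posterior Inverse-Gamma(9, 47)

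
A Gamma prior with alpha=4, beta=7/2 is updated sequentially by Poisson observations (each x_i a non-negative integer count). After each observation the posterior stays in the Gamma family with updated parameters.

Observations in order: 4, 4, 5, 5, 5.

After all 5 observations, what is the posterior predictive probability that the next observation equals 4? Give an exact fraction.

obs 1: x=4 → posterior Gamma(8, 9/2)
obs 2: x=4 → posterior Gamma(12, 11/2)
obs 3: x=5 → posterior Gamma(17, 13/2)
obs 4: x=5 → posterior Gamma(22, 15/2)
obs 5: x=5 → posterior Gamma(27, 17/2)

731258060544526440308935145757136601040/4378865740046709085864680868712732574619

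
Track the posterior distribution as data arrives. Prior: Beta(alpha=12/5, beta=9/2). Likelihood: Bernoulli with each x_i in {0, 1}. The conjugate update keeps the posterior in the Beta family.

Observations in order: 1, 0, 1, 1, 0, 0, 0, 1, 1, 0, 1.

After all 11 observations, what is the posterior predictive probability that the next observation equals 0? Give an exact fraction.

95/179

obs 1: x=1 → posterior Beta(17/5, 9/2)
obs 2: x=0 → posterior Beta(17/5, 11/2)
obs 3: x=1 → posterior Beta(22/5, 11/2)
obs 4: x=1 → posterior Beta(27/5, 11/2)
obs 5: x=0 → posterior Beta(27/5, 13/2)
obs 6: x=0 → posterior Beta(27/5, 15/2)
obs 7: x=0 → posterior Beta(27/5, 17/2)
obs 8: x=1 → posterior Beta(32/5, 17/2)
obs 9: x=1 → posterior Beta(37/5, 17/2)
obs 10: x=0 → posterior Beta(37/5, 19/2)
obs 11: x=1 → posterior Beta(42/5, 19/2)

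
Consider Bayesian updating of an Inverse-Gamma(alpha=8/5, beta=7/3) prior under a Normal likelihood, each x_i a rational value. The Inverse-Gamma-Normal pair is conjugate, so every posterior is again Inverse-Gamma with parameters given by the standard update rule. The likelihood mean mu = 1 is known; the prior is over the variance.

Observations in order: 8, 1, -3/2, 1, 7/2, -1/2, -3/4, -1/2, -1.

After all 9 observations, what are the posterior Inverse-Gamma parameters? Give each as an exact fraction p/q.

alpha=61/10, beta=3731/96

obs 1: x=8 → posterior Inverse-Gamma(21/10, 161/6)
obs 2: x=1 → posterior Inverse-Gamma(13/5, 161/6)
obs 3: x=-3/2 → posterior Inverse-Gamma(31/10, 719/24)
obs 4: x=1 → posterior Inverse-Gamma(18/5, 719/24)
obs 5: x=7/2 → posterior Inverse-Gamma(41/10, 397/12)
obs 6: x=-1/2 → posterior Inverse-Gamma(23/5, 821/24)
obs 7: x=-3/4 → posterior Inverse-Gamma(51/10, 3431/96)
obs 8: x=-1/2 → posterior Inverse-Gamma(28/5, 3539/96)
obs 9: x=-1 → posterior Inverse-Gamma(61/10, 3731/96)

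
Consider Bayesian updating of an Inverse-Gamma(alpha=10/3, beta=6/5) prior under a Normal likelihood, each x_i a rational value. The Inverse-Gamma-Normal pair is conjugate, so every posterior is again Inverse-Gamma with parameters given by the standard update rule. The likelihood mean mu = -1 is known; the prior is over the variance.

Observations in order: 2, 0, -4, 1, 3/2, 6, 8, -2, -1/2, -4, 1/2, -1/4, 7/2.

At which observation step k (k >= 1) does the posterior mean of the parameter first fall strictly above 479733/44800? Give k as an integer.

obs 1: x=2 → posterior Inverse-Gamma(23/6, 57/10)
obs 2: x=0 → posterior Inverse-Gamma(13/3, 31/5)
obs 3: x=-4 → posterior Inverse-Gamma(29/6, 107/10)
obs 4: x=1 → posterior Inverse-Gamma(16/3, 127/10)
obs 5: x=3/2 → posterior Inverse-Gamma(35/6, 633/40)
obs 6: x=6 → posterior Inverse-Gamma(19/3, 1613/40)
obs 7: x=8 → posterior Inverse-Gamma(41/6, 3233/40)
obs 8: x=-2 → posterior Inverse-Gamma(22/3, 3253/40)
obs 9: x=-1/2 → posterior Inverse-Gamma(47/6, 1629/20)
obs 10: x=-4 → posterior Inverse-Gamma(25/3, 1719/20)
obs 11: x=1/2 → posterior Inverse-Gamma(53/6, 3483/40)
obs 12: x=-1/4 → posterior Inverse-Gamma(28/3, 13977/160)
obs 13: x=7/2 → posterior Inverse-Gamma(59/6, 15597/160)

k = 7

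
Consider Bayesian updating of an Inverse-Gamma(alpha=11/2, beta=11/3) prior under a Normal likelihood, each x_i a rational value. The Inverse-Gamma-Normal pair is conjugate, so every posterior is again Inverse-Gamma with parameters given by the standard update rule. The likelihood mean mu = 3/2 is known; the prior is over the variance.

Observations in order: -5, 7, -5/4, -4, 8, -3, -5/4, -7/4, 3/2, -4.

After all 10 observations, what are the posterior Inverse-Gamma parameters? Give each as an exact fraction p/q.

obs 1: x=-5 → posterior Inverse-Gamma(6, 595/24)
obs 2: x=7 → posterior Inverse-Gamma(13/2, 479/12)
obs 3: x=-5/4 → posterior Inverse-Gamma(7, 4195/96)
obs 4: x=-4 → posterior Inverse-Gamma(15/2, 5647/96)
obs 5: x=8 → posterior Inverse-Gamma(8, 7675/96)
obs 6: x=-3 → posterior Inverse-Gamma(17/2, 8647/96)
obs 7: x=-5/4 → posterior Inverse-Gamma(9, 4505/48)
obs 8: x=-7/4 → posterior Inverse-Gamma(19/2, 9517/96)
obs 9: x=3/2 → posterior Inverse-Gamma(10, 9517/96)
obs 10: x=-4 → posterior Inverse-Gamma(21/2, 10969/96)

alpha=21/2, beta=10969/96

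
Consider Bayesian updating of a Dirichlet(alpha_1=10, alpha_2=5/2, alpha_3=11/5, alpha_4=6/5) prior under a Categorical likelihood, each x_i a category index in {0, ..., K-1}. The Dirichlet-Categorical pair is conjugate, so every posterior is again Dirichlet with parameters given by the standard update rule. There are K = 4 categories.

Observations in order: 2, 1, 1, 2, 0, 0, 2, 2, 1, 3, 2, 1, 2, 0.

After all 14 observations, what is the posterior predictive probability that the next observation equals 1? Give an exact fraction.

obs 1: x=2 → posterior Dirichlet(10, 5/2, 16/5, 6/5)
obs 2: x=1 → posterior Dirichlet(10, 7/2, 16/5, 6/5)
obs 3: x=1 → posterior Dirichlet(10, 9/2, 16/5, 6/5)
obs 4: x=2 → posterior Dirichlet(10, 9/2, 21/5, 6/5)
obs 5: x=0 → posterior Dirichlet(11, 9/2, 21/5, 6/5)
obs 6: x=0 → posterior Dirichlet(12, 9/2, 21/5, 6/5)
obs 7: x=2 → posterior Dirichlet(12, 9/2, 26/5, 6/5)
obs 8: x=2 → posterior Dirichlet(12, 9/2, 31/5, 6/5)
obs 9: x=1 → posterior Dirichlet(12, 11/2, 31/5, 6/5)
obs 10: x=3 → posterior Dirichlet(12, 11/2, 31/5, 11/5)
obs 11: x=2 → posterior Dirichlet(12, 11/2, 36/5, 11/5)
obs 12: x=1 → posterior Dirichlet(12, 13/2, 36/5, 11/5)
obs 13: x=2 → posterior Dirichlet(12, 13/2, 41/5, 11/5)
obs 14: x=0 → posterior Dirichlet(13, 13/2, 41/5, 11/5)

5/23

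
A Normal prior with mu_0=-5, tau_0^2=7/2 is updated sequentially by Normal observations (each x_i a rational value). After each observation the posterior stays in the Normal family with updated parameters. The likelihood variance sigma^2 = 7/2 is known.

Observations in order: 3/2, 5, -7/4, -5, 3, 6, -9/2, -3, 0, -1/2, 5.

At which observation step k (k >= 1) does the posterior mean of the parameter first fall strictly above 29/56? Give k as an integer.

obs 1: x=3/2 → posterior Normal(-7/4, 7/4)
obs 2: x=5 → posterior Normal(1/2, 7/6)
obs 3: x=-7/4 → posterior Normal(-1/16, 7/8)
obs 4: x=-5 → posterior Normal(-21/20, 7/10)
obs 5: x=3 → posterior Normal(-3/8, 7/12)
obs 6: x=6 → posterior Normal(15/28, 1/2)
obs 7: x=-9/2 → posterior Normal(-3/32, 7/16)
obs 8: x=-3 → posterior Normal(-5/12, 7/18)
obs 9: x=0 → posterior Normal(-3/8, 7/20)
obs 10: x=-1/2 → posterior Normal(-17/44, 7/22)
obs 11: x=5 → posterior Normal(1/16, 7/24)

k = 6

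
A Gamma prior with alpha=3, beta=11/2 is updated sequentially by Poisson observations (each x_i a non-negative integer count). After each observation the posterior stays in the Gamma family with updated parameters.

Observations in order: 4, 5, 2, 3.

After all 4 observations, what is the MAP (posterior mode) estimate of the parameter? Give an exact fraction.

32/19

obs 1: x=4 → posterior Gamma(7, 13/2)
obs 2: x=5 → posterior Gamma(12, 15/2)
obs 3: x=2 → posterior Gamma(14, 17/2)
obs 4: x=3 → posterior Gamma(17, 19/2)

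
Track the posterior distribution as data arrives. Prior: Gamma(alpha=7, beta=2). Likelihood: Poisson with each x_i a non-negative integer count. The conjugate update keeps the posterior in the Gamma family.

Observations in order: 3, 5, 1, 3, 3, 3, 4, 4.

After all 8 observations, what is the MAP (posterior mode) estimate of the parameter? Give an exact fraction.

16/5

obs 1: x=3 → posterior Gamma(10, 3)
obs 2: x=5 → posterior Gamma(15, 4)
obs 3: x=1 → posterior Gamma(16, 5)
obs 4: x=3 → posterior Gamma(19, 6)
obs 5: x=3 → posterior Gamma(22, 7)
obs 6: x=3 → posterior Gamma(25, 8)
obs 7: x=4 → posterior Gamma(29, 9)
obs 8: x=4 → posterior Gamma(33, 10)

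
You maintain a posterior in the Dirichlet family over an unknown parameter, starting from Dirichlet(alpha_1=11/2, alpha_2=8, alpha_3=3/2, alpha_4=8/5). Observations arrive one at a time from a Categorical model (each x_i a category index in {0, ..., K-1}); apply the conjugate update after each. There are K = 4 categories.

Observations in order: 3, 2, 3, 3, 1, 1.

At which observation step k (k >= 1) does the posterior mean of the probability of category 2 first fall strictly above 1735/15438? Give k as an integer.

k = 2

obs 1: x=3 → posterior Dirichlet(11/2, 8, 3/2, 13/5)
obs 2: x=2 → posterior Dirichlet(11/2, 8, 5/2, 13/5)
obs 3: x=3 → posterior Dirichlet(11/2, 8, 5/2, 18/5)
obs 4: x=3 → posterior Dirichlet(11/2, 8, 5/2, 23/5)
obs 5: x=1 → posterior Dirichlet(11/2, 9, 5/2, 23/5)
obs 6: x=1 → posterior Dirichlet(11/2, 10, 5/2, 23/5)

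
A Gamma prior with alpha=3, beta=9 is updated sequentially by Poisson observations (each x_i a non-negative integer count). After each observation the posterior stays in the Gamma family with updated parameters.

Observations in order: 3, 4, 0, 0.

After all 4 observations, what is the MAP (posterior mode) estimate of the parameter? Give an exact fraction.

9/13

obs 1: x=3 → posterior Gamma(6, 10)
obs 2: x=4 → posterior Gamma(10, 11)
obs 3: x=0 → posterior Gamma(10, 12)
obs 4: x=0 → posterior Gamma(10, 13)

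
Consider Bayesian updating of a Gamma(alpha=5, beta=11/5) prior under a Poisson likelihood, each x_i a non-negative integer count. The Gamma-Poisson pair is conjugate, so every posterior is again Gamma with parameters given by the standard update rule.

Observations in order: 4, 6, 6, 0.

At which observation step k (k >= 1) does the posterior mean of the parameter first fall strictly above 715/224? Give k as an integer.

obs 1: x=4 → posterior Gamma(9, 16/5)
obs 2: x=6 → posterior Gamma(15, 21/5)
obs 3: x=6 → posterior Gamma(21, 26/5)
obs 4: x=0 → posterior Gamma(21, 31/5)

k = 2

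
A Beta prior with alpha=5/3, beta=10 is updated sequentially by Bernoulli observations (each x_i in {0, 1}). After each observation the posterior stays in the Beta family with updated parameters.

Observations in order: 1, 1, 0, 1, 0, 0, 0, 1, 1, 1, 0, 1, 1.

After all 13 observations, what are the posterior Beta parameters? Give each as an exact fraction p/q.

alpha=29/3, beta=15

obs 1: x=1 → posterior Beta(8/3, 10)
obs 2: x=1 → posterior Beta(11/3, 10)
obs 3: x=0 → posterior Beta(11/3, 11)
obs 4: x=1 → posterior Beta(14/3, 11)
obs 5: x=0 → posterior Beta(14/3, 12)
obs 6: x=0 → posterior Beta(14/3, 13)
obs 7: x=0 → posterior Beta(14/3, 14)
obs 8: x=1 → posterior Beta(17/3, 14)
obs 9: x=1 → posterior Beta(20/3, 14)
obs 10: x=1 → posterior Beta(23/3, 14)
obs 11: x=0 → posterior Beta(23/3, 15)
obs 12: x=1 → posterior Beta(26/3, 15)
obs 13: x=1 → posterior Beta(29/3, 15)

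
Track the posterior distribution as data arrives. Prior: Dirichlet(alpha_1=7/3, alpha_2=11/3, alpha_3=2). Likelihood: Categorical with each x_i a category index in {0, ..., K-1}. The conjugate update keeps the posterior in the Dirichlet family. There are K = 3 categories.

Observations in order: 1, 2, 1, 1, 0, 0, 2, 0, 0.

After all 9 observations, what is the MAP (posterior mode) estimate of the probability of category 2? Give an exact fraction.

obs 1: x=1 → posterior Dirichlet(7/3, 14/3, 2)
obs 2: x=2 → posterior Dirichlet(7/3, 14/3, 3)
obs 3: x=1 → posterior Dirichlet(7/3, 17/3, 3)
obs 4: x=1 → posterior Dirichlet(7/3, 20/3, 3)
obs 5: x=0 → posterior Dirichlet(10/3, 20/3, 3)
obs 6: x=0 → posterior Dirichlet(13/3, 20/3, 3)
obs 7: x=2 → posterior Dirichlet(13/3, 20/3, 4)
obs 8: x=0 → posterior Dirichlet(16/3, 20/3, 4)
obs 9: x=0 → posterior Dirichlet(19/3, 20/3, 4)

3/14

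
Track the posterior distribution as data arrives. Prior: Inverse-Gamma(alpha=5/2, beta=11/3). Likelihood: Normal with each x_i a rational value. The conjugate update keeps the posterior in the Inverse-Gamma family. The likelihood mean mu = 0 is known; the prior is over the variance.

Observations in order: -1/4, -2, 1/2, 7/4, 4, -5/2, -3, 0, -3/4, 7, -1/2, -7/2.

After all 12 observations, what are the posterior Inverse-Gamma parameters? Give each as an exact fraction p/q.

obs 1: x=-1/4 → posterior Inverse-Gamma(3, 355/96)
obs 2: x=-2 → posterior Inverse-Gamma(7/2, 547/96)
obs 3: x=1/2 → posterior Inverse-Gamma(4, 559/96)
obs 4: x=7/4 → posterior Inverse-Gamma(9/2, 353/48)
obs 5: x=4 → posterior Inverse-Gamma(5, 737/48)
obs 6: x=-5/2 → posterior Inverse-Gamma(11/2, 887/48)
obs 7: x=-3 → posterior Inverse-Gamma(6, 1103/48)
obs 8: x=0 → posterior Inverse-Gamma(13/2, 1103/48)
obs 9: x=-3/4 → posterior Inverse-Gamma(7, 2233/96)
obs 10: x=7 → posterior Inverse-Gamma(15/2, 4585/96)
obs 11: x=-1/2 → posterior Inverse-Gamma(8, 4597/96)
obs 12: x=-7/2 → posterior Inverse-Gamma(17/2, 5185/96)

alpha=17/2, beta=5185/96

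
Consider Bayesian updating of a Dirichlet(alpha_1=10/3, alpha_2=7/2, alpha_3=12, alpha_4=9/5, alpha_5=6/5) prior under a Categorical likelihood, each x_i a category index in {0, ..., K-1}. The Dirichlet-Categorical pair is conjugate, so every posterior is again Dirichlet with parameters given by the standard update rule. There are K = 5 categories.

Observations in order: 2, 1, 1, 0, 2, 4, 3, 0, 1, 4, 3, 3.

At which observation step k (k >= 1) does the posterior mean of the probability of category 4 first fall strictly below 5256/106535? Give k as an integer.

obs 1: x=2 → posterior Dirichlet(10/3, 7/2, 13, 9/5, 6/5)
obs 2: x=1 → posterior Dirichlet(10/3, 9/2, 13, 9/5, 6/5)
obs 3: x=1 → posterior Dirichlet(10/3, 11/2, 13, 9/5, 6/5)
obs 4: x=0 → posterior Dirichlet(13/3, 11/2, 13, 9/5, 6/5)
obs 5: x=2 → posterior Dirichlet(13/3, 11/2, 14, 9/5, 6/5)
obs 6: x=4 → posterior Dirichlet(13/3, 11/2, 14, 9/5, 11/5)
obs 7: x=3 → posterior Dirichlet(13/3, 11/2, 14, 14/5, 11/5)
obs 8: x=0 → posterior Dirichlet(16/3, 11/2, 14, 14/5, 11/5)
obs 9: x=1 → posterior Dirichlet(16/3, 13/2, 14, 14/5, 11/5)
obs 10: x=4 → posterior Dirichlet(16/3, 13/2, 14, 14/5, 16/5)
obs 11: x=3 → posterior Dirichlet(16/3, 13/2, 14, 19/5, 16/5)
obs 12: x=3 → posterior Dirichlet(16/3, 13/2, 14, 24/5, 16/5)

k = 3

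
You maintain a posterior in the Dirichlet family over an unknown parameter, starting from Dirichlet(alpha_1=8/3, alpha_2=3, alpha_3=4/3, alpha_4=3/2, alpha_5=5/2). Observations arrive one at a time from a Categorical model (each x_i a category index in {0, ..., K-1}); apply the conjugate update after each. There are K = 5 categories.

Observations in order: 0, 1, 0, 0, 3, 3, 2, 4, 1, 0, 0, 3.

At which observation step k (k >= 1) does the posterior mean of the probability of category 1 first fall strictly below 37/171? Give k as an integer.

obs 1: x=0 → posterior Dirichlet(11/3, 3, 4/3, 3/2, 5/2)
obs 2: x=1 → posterior Dirichlet(11/3, 4, 4/3, 3/2, 5/2)
obs 3: x=0 → posterior Dirichlet(14/3, 4, 4/3, 3/2, 5/2)
obs 4: x=0 → posterior Dirichlet(17/3, 4, 4/3, 3/2, 5/2)
obs 5: x=3 → posterior Dirichlet(17/3, 4, 4/3, 5/2, 5/2)
obs 6: x=3 → posterior Dirichlet(17/3, 4, 4/3, 7/2, 5/2)
obs 7: x=2 → posterior Dirichlet(17/3, 4, 7/3, 7/2, 5/2)
obs 8: x=4 → posterior Dirichlet(17/3, 4, 7/3, 7/2, 7/2)
obs 9: x=1 → posterior Dirichlet(17/3, 5, 7/3, 7/2, 7/2)
obs 10: x=0 → posterior Dirichlet(20/3, 5, 7/3, 7/2, 7/2)
obs 11: x=0 → posterior Dirichlet(23/3, 5, 7/3, 7/2, 7/2)
obs 12: x=3 → posterior Dirichlet(23/3, 5, 7/3, 9/2, 7/2)

k = 8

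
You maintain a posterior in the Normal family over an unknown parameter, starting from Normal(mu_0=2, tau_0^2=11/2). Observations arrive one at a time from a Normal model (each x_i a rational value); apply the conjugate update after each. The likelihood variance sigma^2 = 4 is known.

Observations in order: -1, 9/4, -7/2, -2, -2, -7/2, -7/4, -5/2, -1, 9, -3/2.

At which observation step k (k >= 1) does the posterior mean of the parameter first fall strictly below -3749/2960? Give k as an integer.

k = 7

obs 1: x=-1 → posterior Normal(5/19, 44/19)
obs 2: x=9/4 → posterior Normal(119/120, 22/15)
obs 3: x=-7/2 → posterior Normal(-35/164, 44/41)
obs 4: x=-2 → posterior Normal(-123/208, 11/13)
obs 5: x=-2 → posterior Normal(-211/252, 44/63)
obs 6: x=-7/2 → posterior Normal(-365/296, 22/37)
obs 7: x=-7/4 → posterior Normal(-13/10, 44/85)
obs 8: x=-5/2 → posterior Normal(-23/16, 11/24)
obs 9: x=-1 → posterior Normal(-149/107, 44/107)
obs 10: x=9 → posterior Normal(-25/59, 22/59)
obs 11: x=-3/2 → posterior Normal(-133/258, 44/129)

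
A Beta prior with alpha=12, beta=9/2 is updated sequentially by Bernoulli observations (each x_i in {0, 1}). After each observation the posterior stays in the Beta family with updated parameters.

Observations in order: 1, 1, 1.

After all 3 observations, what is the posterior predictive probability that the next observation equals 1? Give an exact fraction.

obs 1: x=1 → posterior Beta(13, 9/2)
obs 2: x=1 → posterior Beta(14, 9/2)
obs 3: x=1 → posterior Beta(15, 9/2)

10/13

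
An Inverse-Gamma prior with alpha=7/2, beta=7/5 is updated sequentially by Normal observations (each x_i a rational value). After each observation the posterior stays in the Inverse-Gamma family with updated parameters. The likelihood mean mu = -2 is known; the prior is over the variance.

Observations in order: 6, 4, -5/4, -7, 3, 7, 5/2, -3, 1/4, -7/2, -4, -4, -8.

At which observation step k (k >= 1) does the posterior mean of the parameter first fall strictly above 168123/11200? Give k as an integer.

obs 1: x=6 → posterior Inverse-Gamma(4, 167/5)
obs 2: x=4 → posterior Inverse-Gamma(9/2, 257/5)
obs 3: x=-5/4 → posterior Inverse-Gamma(5, 8269/160)
obs 4: x=-7 → posterior Inverse-Gamma(11/2, 10269/160)
obs 5: x=3 → posterior Inverse-Gamma(6, 12269/160)
obs 6: x=7 → posterior Inverse-Gamma(13/2, 18749/160)
obs 7: x=5/2 → posterior Inverse-Gamma(7, 20369/160)
obs 8: x=-3 → posterior Inverse-Gamma(15/2, 20449/160)
obs 9: x=1/4 → posterior Inverse-Gamma(8, 10427/80)
obs 10: x=-7/2 → posterior Inverse-Gamma(17/2, 10517/80)
obs 11: x=-4 → posterior Inverse-Gamma(9, 10677/80)
obs 12: x=-4 → posterior Inverse-Gamma(19/2, 10837/80)
obs 13: x=-8 → posterior Inverse-Gamma(10, 12277/80)

k = 5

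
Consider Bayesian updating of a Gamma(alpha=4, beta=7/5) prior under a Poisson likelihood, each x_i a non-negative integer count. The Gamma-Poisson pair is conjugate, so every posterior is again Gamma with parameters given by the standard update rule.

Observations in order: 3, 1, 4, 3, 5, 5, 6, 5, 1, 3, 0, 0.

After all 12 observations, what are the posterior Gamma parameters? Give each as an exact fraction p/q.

alpha=40, beta=67/5

obs 1: x=3 → posterior Gamma(7, 12/5)
obs 2: x=1 → posterior Gamma(8, 17/5)
obs 3: x=4 → posterior Gamma(12, 22/5)
obs 4: x=3 → posterior Gamma(15, 27/5)
obs 5: x=5 → posterior Gamma(20, 32/5)
obs 6: x=5 → posterior Gamma(25, 37/5)
obs 7: x=6 → posterior Gamma(31, 42/5)
obs 8: x=5 → posterior Gamma(36, 47/5)
obs 9: x=1 → posterior Gamma(37, 52/5)
obs 10: x=3 → posterior Gamma(40, 57/5)
obs 11: x=0 → posterior Gamma(40, 62/5)
obs 12: x=0 → posterior Gamma(40, 67/5)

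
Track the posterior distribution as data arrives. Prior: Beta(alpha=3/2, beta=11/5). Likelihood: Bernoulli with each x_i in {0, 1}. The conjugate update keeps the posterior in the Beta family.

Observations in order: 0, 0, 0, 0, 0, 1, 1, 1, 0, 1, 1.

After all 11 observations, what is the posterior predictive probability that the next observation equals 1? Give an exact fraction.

65/147

obs 1: x=0 → posterior Beta(3/2, 16/5)
obs 2: x=0 → posterior Beta(3/2, 21/5)
obs 3: x=0 → posterior Beta(3/2, 26/5)
obs 4: x=0 → posterior Beta(3/2, 31/5)
obs 5: x=0 → posterior Beta(3/2, 36/5)
obs 6: x=1 → posterior Beta(5/2, 36/5)
obs 7: x=1 → posterior Beta(7/2, 36/5)
obs 8: x=1 → posterior Beta(9/2, 36/5)
obs 9: x=0 → posterior Beta(9/2, 41/5)
obs 10: x=1 → posterior Beta(11/2, 41/5)
obs 11: x=1 → posterior Beta(13/2, 41/5)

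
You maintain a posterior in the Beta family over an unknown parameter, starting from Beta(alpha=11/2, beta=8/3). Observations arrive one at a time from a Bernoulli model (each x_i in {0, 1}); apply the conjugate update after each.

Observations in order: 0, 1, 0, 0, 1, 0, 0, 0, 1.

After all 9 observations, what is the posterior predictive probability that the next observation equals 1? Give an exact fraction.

obs 1: x=0 → posterior Beta(11/2, 11/3)
obs 2: x=1 → posterior Beta(13/2, 11/3)
obs 3: x=0 → posterior Beta(13/2, 14/3)
obs 4: x=0 → posterior Beta(13/2, 17/3)
obs 5: x=1 → posterior Beta(15/2, 17/3)
obs 6: x=0 → posterior Beta(15/2, 20/3)
obs 7: x=0 → posterior Beta(15/2, 23/3)
obs 8: x=0 → posterior Beta(15/2, 26/3)
obs 9: x=1 → posterior Beta(17/2, 26/3)

51/103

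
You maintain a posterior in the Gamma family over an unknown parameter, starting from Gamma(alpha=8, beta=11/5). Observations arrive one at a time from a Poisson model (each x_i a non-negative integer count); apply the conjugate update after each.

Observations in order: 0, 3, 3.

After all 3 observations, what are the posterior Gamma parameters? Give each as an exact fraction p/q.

alpha=14, beta=26/5

obs 1: x=0 → posterior Gamma(8, 16/5)
obs 2: x=3 → posterior Gamma(11, 21/5)
obs 3: x=3 → posterior Gamma(14, 26/5)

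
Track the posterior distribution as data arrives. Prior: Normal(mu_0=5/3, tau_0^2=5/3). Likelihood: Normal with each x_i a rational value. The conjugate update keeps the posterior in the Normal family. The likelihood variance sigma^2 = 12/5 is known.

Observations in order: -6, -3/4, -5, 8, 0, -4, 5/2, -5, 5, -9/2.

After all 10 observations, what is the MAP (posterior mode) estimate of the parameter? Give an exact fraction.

obs 1: x=-6 → posterior Normal(-90/61, 60/61)
obs 2: x=-3/4 → posterior Normal(-435/344, 30/43)
obs 3: x=-5 → posterior Normal(-935/444, 20/37)
obs 4: x=8 → posterior Normal(-135/544, 15/34)
obs 5: x=0 → posterior Normal(-135/644, 60/161)
obs 6: x=-4 → posterior Normal(-535/744, 10/31)
obs 7: x=5/2 → posterior Normal(-285/844, 60/211)
obs 8: x=-5 → posterior Normal(-785/944, 15/59)
obs 9: x=5 → posterior Normal(-95/348, 20/87)
obs 10: x=-9/2 → posterior Normal(-735/1144, 30/143)

-735/1144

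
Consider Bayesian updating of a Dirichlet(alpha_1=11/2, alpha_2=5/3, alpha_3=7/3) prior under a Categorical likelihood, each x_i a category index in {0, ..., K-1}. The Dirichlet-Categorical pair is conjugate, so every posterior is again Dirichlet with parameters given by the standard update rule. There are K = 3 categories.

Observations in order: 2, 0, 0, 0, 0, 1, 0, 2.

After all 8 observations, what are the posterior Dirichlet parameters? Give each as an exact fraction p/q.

obs 1: x=2 → posterior Dirichlet(11/2, 5/3, 10/3)
obs 2: x=0 → posterior Dirichlet(13/2, 5/3, 10/3)
obs 3: x=0 → posterior Dirichlet(15/2, 5/3, 10/3)
obs 4: x=0 → posterior Dirichlet(17/2, 5/3, 10/3)
obs 5: x=0 → posterior Dirichlet(19/2, 5/3, 10/3)
obs 6: x=1 → posterior Dirichlet(19/2, 8/3, 10/3)
obs 7: x=0 → posterior Dirichlet(21/2, 8/3, 10/3)
obs 8: x=2 → posterior Dirichlet(21/2, 8/3, 13/3)

alpha_1=21/2, alpha_2=8/3, alpha_3=13/3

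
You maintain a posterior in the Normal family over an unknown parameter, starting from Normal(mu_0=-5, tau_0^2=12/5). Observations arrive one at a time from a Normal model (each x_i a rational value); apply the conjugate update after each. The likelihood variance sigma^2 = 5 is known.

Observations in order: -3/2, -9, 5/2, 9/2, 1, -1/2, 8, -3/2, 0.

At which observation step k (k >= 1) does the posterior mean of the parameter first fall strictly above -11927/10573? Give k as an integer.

obs 1: x=-3/2 → posterior Normal(-143/37, 60/37)
obs 2: x=-9 → posterior Normal(-251/49, 60/49)
obs 3: x=5/2 → posterior Normal(-221/61, 60/61)
obs 4: x=9/2 → posterior Normal(-167/73, 60/73)
obs 5: x=1 → posterior Normal(-31/17, 12/17)
obs 6: x=-1/2 → posterior Normal(-161/97, 60/97)
obs 7: x=8 → posterior Normal(-65/109, 60/109)
obs 8: x=-3/2 → posterior Normal(-83/121, 60/121)
obs 9: x=0 → posterior Normal(-83/133, 60/133)

k = 7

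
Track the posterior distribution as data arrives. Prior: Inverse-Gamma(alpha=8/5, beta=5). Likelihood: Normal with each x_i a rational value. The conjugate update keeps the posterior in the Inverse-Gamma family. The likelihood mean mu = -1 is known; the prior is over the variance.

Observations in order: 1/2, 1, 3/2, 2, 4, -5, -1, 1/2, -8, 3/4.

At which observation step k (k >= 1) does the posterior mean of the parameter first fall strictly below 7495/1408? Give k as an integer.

k = 2

obs 1: x=1/2 → posterior Inverse-Gamma(21/10, 49/8)
obs 2: x=1 → posterior Inverse-Gamma(13/5, 65/8)
obs 3: x=3/2 → posterior Inverse-Gamma(31/10, 45/4)
obs 4: x=2 → posterior Inverse-Gamma(18/5, 63/4)
obs 5: x=4 → posterior Inverse-Gamma(41/10, 113/4)
obs 6: x=-5 → posterior Inverse-Gamma(23/5, 145/4)
obs 7: x=-1 → posterior Inverse-Gamma(51/10, 145/4)
obs 8: x=1/2 → posterior Inverse-Gamma(28/5, 299/8)
obs 9: x=-8 → posterior Inverse-Gamma(61/10, 495/8)
obs 10: x=3/4 → posterior Inverse-Gamma(33/5, 2029/32)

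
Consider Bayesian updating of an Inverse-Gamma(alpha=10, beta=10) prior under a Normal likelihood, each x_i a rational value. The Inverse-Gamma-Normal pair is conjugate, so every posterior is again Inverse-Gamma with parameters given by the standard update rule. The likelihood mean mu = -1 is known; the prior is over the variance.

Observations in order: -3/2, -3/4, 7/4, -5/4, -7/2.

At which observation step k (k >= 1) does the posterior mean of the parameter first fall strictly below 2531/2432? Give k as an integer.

k = 2

obs 1: x=-3/2 → posterior Inverse-Gamma(21/2, 81/8)
obs 2: x=-3/4 → posterior Inverse-Gamma(11, 325/32)
obs 3: x=7/4 → posterior Inverse-Gamma(23/2, 223/16)
obs 4: x=-5/4 → posterior Inverse-Gamma(12, 447/32)
obs 5: x=-7/2 → posterior Inverse-Gamma(25/2, 547/32)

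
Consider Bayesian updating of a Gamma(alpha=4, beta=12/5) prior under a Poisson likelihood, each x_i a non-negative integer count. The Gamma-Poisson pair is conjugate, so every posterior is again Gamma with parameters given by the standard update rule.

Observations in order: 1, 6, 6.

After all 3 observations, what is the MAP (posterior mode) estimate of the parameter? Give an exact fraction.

80/27

obs 1: x=1 → posterior Gamma(5, 17/5)
obs 2: x=6 → posterior Gamma(11, 22/5)
obs 3: x=6 → posterior Gamma(17, 27/5)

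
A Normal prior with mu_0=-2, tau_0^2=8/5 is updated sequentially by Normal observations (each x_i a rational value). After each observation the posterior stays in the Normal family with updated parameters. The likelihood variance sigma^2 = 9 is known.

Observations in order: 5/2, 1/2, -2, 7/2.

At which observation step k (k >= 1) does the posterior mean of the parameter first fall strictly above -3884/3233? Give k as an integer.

k = 2

obs 1: x=5/2 → posterior Normal(-70/53, 72/53)
obs 2: x=1/2 → posterior Normal(-66/61, 72/61)
obs 3: x=-2 → posterior Normal(-82/69, 24/23)
obs 4: x=7/2 → posterior Normal(-54/77, 72/77)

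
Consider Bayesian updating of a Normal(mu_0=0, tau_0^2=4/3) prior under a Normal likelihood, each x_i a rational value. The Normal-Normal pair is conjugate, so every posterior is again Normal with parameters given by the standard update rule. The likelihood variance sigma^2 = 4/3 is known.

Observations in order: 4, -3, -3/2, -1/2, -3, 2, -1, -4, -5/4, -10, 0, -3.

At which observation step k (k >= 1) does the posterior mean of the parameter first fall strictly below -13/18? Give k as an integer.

k = 8

obs 1: x=4 → posterior Normal(2, 2/3)
obs 2: x=-3 → posterior Normal(1/3, 4/9)
obs 3: x=-3/2 → posterior Normal(-1/8, 1/3)
obs 4: x=-1/2 → posterior Normal(-1/5, 4/15)
obs 5: x=-3 → posterior Normal(-2/3, 2/9)
obs 6: x=2 → posterior Normal(-2/7, 4/21)
obs 7: x=-1 → posterior Normal(-3/8, 1/6)
obs 8: x=-4 → posterior Normal(-7/9, 4/27)
obs 9: x=-5/4 → posterior Normal(-33/40, 2/15)
obs 10: x=-10 → posterior Normal(-73/44, 4/33)
obs 11: x=0 → posterior Normal(-73/48, 1/9)
obs 12: x=-3 → posterior Normal(-85/52, 4/39)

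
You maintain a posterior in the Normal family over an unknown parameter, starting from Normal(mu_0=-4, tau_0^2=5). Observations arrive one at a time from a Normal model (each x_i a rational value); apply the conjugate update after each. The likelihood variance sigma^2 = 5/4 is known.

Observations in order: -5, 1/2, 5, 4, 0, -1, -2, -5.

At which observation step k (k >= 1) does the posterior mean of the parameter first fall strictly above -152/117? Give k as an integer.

k = 3

obs 1: x=-5 → posterior Normal(-24/5, 1)
obs 2: x=1/2 → posterior Normal(-22/9, 5/9)
obs 3: x=5 → posterior Normal(-2/13, 5/13)
obs 4: x=4 → posterior Normal(14/17, 5/17)
obs 5: x=0 → posterior Normal(2/3, 5/21)
obs 6: x=-1 → posterior Normal(2/5, 1/5)
obs 7: x=-2 → posterior Normal(2/29, 5/29)
obs 8: x=-5 → posterior Normal(-6/11, 5/33)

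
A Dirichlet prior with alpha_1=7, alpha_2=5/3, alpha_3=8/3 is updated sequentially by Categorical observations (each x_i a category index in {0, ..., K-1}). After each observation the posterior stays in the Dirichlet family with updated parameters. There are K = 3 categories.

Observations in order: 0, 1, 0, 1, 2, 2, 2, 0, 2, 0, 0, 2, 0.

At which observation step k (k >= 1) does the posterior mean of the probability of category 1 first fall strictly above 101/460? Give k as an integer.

k = 4

obs 1: x=0 → posterior Dirichlet(8, 5/3, 8/3)
obs 2: x=1 → posterior Dirichlet(8, 8/3, 8/3)
obs 3: x=0 → posterior Dirichlet(9, 8/3, 8/3)
obs 4: x=1 → posterior Dirichlet(9, 11/3, 8/3)
obs 5: x=2 → posterior Dirichlet(9, 11/3, 11/3)
obs 6: x=2 → posterior Dirichlet(9, 11/3, 14/3)
obs 7: x=2 → posterior Dirichlet(9, 11/3, 17/3)
obs 8: x=0 → posterior Dirichlet(10, 11/3, 17/3)
obs 9: x=2 → posterior Dirichlet(10, 11/3, 20/3)
obs 10: x=0 → posterior Dirichlet(11, 11/3, 20/3)
obs 11: x=0 → posterior Dirichlet(12, 11/3, 20/3)
obs 12: x=2 → posterior Dirichlet(12, 11/3, 23/3)
obs 13: x=0 → posterior Dirichlet(13, 11/3, 23/3)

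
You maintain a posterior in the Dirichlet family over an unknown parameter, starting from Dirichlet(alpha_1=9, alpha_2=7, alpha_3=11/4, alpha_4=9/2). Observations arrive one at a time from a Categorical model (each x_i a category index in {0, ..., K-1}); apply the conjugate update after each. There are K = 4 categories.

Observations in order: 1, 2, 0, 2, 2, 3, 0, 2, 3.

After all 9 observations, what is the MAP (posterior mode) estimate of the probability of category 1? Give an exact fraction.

28/113

obs 1: x=1 → posterior Dirichlet(9, 8, 11/4, 9/2)
obs 2: x=2 → posterior Dirichlet(9, 8, 15/4, 9/2)
obs 3: x=0 → posterior Dirichlet(10, 8, 15/4, 9/2)
obs 4: x=2 → posterior Dirichlet(10, 8, 19/4, 9/2)
obs 5: x=2 → posterior Dirichlet(10, 8, 23/4, 9/2)
obs 6: x=3 → posterior Dirichlet(10, 8, 23/4, 11/2)
obs 7: x=0 → posterior Dirichlet(11, 8, 23/4, 11/2)
obs 8: x=2 → posterior Dirichlet(11, 8, 27/4, 11/2)
obs 9: x=3 → posterior Dirichlet(11, 8, 27/4, 13/2)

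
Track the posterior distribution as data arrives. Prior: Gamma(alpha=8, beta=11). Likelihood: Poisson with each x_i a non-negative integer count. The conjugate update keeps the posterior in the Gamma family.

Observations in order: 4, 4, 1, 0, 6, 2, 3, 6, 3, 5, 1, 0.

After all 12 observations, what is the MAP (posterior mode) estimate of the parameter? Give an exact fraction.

42/23

obs 1: x=4 → posterior Gamma(12, 12)
obs 2: x=4 → posterior Gamma(16, 13)
obs 3: x=1 → posterior Gamma(17, 14)
obs 4: x=0 → posterior Gamma(17, 15)
obs 5: x=6 → posterior Gamma(23, 16)
obs 6: x=2 → posterior Gamma(25, 17)
obs 7: x=3 → posterior Gamma(28, 18)
obs 8: x=6 → posterior Gamma(34, 19)
obs 9: x=3 → posterior Gamma(37, 20)
obs 10: x=5 → posterior Gamma(42, 21)
obs 11: x=1 → posterior Gamma(43, 22)
obs 12: x=0 → posterior Gamma(43, 23)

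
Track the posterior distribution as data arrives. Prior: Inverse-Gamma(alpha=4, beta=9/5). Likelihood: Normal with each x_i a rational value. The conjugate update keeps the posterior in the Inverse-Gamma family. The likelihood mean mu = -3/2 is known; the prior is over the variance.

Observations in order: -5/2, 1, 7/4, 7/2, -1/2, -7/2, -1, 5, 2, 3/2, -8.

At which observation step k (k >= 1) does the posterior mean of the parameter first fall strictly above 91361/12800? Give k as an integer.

k = 10

obs 1: x=-5/2 → posterior Inverse-Gamma(9/2, 23/10)
obs 2: x=1 → posterior Inverse-Gamma(5, 217/40)
obs 3: x=7/4 → posterior Inverse-Gamma(11/2, 1713/160)
obs 4: x=7/2 → posterior Inverse-Gamma(6, 3713/160)
obs 5: x=-1/2 → posterior Inverse-Gamma(13/2, 3793/160)
obs 6: x=-7/2 → posterior Inverse-Gamma(7, 4113/160)
obs 7: x=-1 → posterior Inverse-Gamma(15/2, 4133/160)
obs 8: x=5 → posterior Inverse-Gamma(8, 7513/160)
obs 9: x=2 → posterior Inverse-Gamma(17/2, 8493/160)
obs 10: x=3/2 → posterior Inverse-Gamma(9, 9213/160)
obs 11: x=-8 → posterior Inverse-Gamma(19/2, 12593/160)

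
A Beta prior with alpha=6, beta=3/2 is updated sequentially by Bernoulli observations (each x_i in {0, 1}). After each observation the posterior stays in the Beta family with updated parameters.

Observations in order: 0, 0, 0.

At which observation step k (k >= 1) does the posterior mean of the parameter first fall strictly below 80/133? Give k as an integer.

obs 1: x=0 → posterior Beta(6, 5/2)
obs 2: x=0 → posterior Beta(6, 7/2)
obs 3: x=0 → posterior Beta(6, 9/2)

k = 3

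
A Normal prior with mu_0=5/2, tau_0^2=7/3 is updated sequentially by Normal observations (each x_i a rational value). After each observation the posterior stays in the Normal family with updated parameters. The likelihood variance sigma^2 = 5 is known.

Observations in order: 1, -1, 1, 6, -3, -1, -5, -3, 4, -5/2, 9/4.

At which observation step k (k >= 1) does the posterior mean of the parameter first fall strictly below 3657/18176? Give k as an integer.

k = 8

obs 1: x=1 → posterior Normal(89/44, 35/22)
obs 2: x=-1 → posterior Normal(75/58, 35/29)
obs 3: x=1 → posterior Normal(89/72, 35/36)
obs 4: x=6 → posterior Normal(173/86, 35/43)
obs 5: x=-3 → posterior Normal(131/100, 7/10)
obs 6: x=-1 → posterior Normal(39/38, 35/57)
obs 7: x=-5 → posterior Normal(47/128, 35/64)
obs 8: x=-3 → posterior Normal(5/142, 35/71)
obs 9: x=4 → posterior Normal(61/156, 35/78)
obs 10: x=-5/2 → posterior Normal(13/85, 7/17)
obs 11: x=9/4 → posterior Normal(5/16, 35/92)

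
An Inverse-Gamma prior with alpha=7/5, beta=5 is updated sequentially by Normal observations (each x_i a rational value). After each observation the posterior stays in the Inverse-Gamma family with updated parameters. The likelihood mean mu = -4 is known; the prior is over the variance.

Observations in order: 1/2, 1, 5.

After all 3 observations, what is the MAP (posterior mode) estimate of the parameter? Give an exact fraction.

2725/156

obs 1: x=1/2 → posterior Inverse-Gamma(19/10, 121/8)
obs 2: x=1 → posterior Inverse-Gamma(12/5, 221/8)
obs 3: x=5 → posterior Inverse-Gamma(29/10, 545/8)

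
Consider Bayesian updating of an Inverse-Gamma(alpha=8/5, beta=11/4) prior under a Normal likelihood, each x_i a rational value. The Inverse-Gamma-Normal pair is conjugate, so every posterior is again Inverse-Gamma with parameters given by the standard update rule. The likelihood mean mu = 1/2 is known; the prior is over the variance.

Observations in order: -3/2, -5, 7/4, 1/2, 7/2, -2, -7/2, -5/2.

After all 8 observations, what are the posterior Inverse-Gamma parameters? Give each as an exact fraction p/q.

obs 1: x=-3/2 → posterior Inverse-Gamma(21/10, 19/4)
obs 2: x=-5 → posterior Inverse-Gamma(13/5, 159/8)
obs 3: x=7/4 → posterior Inverse-Gamma(31/10, 661/32)
obs 4: x=1/2 → posterior Inverse-Gamma(18/5, 661/32)
obs 5: x=7/2 → posterior Inverse-Gamma(41/10, 805/32)
obs 6: x=-2 → posterior Inverse-Gamma(23/5, 905/32)
obs 7: x=-7/2 → posterior Inverse-Gamma(51/10, 1161/32)
obs 8: x=-5/2 → posterior Inverse-Gamma(28/5, 1305/32)

alpha=28/5, beta=1305/32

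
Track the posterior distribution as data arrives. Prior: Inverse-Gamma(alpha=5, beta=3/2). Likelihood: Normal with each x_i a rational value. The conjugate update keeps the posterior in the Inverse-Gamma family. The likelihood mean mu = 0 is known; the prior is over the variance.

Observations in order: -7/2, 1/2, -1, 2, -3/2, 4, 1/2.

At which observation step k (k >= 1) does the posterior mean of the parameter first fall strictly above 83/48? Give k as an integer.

obs 1: x=-7/2 → posterior Inverse-Gamma(11/2, 61/8)
obs 2: x=1/2 → posterior Inverse-Gamma(6, 31/4)
obs 3: x=-1 → posterior Inverse-Gamma(13/2, 33/4)
obs 4: x=2 → posterior Inverse-Gamma(7, 41/4)
obs 5: x=-3/2 → posterior Inverse-Gamma(15/2, 91/8)
obs 6: x=4 → posterior Inverse-Gamma(8, 155/8)
obs 7: x=1/2 → posterior Inverse-Gamma(17/2, 39/2)

k = 5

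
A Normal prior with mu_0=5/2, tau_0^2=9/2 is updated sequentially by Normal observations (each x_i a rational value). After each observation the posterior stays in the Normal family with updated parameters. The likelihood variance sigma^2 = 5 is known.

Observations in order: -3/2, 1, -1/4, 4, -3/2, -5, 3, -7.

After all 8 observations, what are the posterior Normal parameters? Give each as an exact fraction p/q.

obs 1: x=-3/2 → posterior Normal(23/38, 45/19)
obs 2: x=1 → posterior Normal(41/56, 45/28)
obs 3: x=-1/4 → posterior Normal(73/148, 45/37)
obs 4: x=4 → posterior Normal(217/184, 45/46)
obs 5: x=-3/2 → posterior Normal(163/220, 9/11)
obs 6: x=-5 → posterior Normal(-17/256, 45/64)
obs 7: x=3 → posterior Normal(91/292, 45/73)
obs 8: x=-7 → posterior Normal(-161/328, 45/82)

mu_0=-161/328, tau_0^2=45/82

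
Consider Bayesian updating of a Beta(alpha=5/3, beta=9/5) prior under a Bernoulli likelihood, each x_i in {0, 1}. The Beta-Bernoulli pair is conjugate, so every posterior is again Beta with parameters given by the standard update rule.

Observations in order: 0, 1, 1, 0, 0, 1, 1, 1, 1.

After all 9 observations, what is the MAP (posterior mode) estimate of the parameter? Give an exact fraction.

100/157

obs 1: x=0 → posterior Beta(5/3, 14/5)
obs 2: x=1 → posterior Beta(8/3, 14/5)
obs 3: x=1 → posterior Beta(11/3, 14/5)
obs 4: x=0 → posterior Beta(11/3, 19/5)
obs 5: x=0 → posterior Beta(11/3, 24/5)
obs 6: x=1 → posterior Beta(14/3, 24/5)
obs 7: x=1 → posterior Beta(17/3, 24/5)
obs 8: x=1 → posterior Beta(20/3, 24/5)
obs 9: x=1 → posterior Beta(23/3, 24/5)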